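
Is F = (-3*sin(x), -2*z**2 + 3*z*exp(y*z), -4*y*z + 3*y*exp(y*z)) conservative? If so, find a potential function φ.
Yes, F is conservative. φ = -2*y*z**2 + 3*exp(y*z) + 3*cos(x)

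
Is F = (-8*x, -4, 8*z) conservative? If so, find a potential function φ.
Yes, F is conservative. φ = -4*x**2 - 4*y + 4*z**2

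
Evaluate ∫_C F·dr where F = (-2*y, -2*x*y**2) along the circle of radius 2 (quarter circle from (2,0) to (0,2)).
0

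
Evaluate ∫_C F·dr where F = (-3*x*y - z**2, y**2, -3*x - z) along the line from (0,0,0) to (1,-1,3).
-34/3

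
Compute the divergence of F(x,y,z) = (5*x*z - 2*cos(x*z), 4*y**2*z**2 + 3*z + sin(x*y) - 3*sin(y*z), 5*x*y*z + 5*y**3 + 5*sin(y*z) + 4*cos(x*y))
5*x*y + x*cos(x*y) + 8*y*z**2 + 5*y*cos(y*z) + 2*z*sin(x*z) - 3*z*cos(y*z) + 5*z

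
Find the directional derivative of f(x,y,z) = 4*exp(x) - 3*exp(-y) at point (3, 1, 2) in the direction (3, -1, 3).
3*sqrt(19)*(-1 + 4*exp(4))*exp(-1)/19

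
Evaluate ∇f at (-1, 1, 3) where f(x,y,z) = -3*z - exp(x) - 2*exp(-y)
(-exp(-1), 2*exp(-1), -3)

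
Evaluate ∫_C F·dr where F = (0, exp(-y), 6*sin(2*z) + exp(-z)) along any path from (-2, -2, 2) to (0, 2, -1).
-E + 3*cos(4) - 3*cos(2) + exp(2)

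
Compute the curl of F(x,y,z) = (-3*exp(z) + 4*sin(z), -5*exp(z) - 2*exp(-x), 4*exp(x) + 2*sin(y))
(5*exp(z) + 2*cos(y), -4*exp(x) - 3*exp(z) + 4*cos(z), 2*exp(-x))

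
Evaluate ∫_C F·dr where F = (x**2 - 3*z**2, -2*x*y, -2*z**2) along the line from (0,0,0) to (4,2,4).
-96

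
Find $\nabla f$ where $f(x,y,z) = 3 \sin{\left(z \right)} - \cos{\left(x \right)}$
(sin(x), 0, 3*cos(z))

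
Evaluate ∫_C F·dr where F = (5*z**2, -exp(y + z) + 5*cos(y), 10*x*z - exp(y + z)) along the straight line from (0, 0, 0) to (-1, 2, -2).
-20 + 5*sin(2)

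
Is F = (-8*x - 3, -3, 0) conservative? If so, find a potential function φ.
Yes, F is conservative. φ = -4*x**2 - 3*x - 3*y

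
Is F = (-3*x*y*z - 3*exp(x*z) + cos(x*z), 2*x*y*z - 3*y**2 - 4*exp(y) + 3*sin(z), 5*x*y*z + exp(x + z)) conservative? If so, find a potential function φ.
No, ∇×F = (-2*x*y + 5*x*z - 3*cos(z), -3*x*y - 3*x*exp(x*z) - x*sin(x*z) - 5*y*z - exp(x + z), z*(3*x + 2*y)) ≠ 0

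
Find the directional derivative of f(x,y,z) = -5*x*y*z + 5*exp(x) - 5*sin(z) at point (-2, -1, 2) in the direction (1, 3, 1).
5*sqrt(11)*(1 - exp(2)*cos(2) + 12*exp(2))*exp(-2)/11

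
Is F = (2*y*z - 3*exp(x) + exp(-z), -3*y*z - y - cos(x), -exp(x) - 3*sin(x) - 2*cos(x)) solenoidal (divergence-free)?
No, ∇·F = -3*z - 3*exp(x) - 1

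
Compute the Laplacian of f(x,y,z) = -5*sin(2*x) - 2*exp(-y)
20*sin(2*x) - 2*exp(-y)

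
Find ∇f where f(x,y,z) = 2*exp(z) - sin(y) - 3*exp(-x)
(3*exp(-x), -cos(y), 2*exp(z))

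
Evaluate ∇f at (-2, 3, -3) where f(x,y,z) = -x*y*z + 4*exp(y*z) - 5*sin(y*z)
(9, 15*cos(9) - 6 - 12*exp(-9), 12*exp(-9) + 6 - 15*cos(9))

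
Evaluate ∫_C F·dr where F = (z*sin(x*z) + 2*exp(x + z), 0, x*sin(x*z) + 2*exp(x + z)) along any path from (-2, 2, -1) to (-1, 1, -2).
0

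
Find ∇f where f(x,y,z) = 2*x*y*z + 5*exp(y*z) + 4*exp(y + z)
(2*y*z, 2*x*z + 5*z*exp(y*z) + 4*exp(y + z), 2*x*y + 5*y*exp(y*z) + 4*exp(y + z))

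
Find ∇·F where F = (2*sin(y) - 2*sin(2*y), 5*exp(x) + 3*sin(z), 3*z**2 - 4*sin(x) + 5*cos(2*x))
6*z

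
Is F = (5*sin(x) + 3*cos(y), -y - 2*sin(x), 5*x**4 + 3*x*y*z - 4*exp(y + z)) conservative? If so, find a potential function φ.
No, ∇×F = (3*x*z - 4*exp(y + z), -20*x**3 - 3*y*z, 3*sin(y) - 2*cos(x)) ≠ 0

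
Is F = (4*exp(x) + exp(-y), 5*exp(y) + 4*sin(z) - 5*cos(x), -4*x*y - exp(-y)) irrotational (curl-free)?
No, ∇×F = (-4*x - 4*cos(z) + exp(-y), 4*y, 5*sin(x) + exp(-y))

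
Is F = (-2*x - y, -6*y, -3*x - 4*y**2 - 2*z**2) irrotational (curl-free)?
No, ∇×F = (-8*y, 3, 1)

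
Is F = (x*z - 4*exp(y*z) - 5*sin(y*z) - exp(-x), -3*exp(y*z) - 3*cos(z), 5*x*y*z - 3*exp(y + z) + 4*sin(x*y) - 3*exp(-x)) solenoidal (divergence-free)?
No, ∇·F = 5*x*y - 3*z*exp(y*z) + z - 3*exp(y + z) + exp(-x)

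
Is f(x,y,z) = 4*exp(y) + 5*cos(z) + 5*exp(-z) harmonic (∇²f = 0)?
No, ∇²f = 4*exp(y) - 5*cos(z) + 5*exp(-z)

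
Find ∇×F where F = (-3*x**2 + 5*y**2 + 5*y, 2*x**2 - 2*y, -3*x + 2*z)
(0, 3, 4*x - 10*y - 5)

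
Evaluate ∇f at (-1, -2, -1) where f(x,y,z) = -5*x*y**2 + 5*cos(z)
(-20, -20, 5*sin(1))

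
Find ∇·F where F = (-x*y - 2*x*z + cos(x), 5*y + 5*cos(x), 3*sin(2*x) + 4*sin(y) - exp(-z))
-y - 2*z - sin(x) + 5 + exp(-z)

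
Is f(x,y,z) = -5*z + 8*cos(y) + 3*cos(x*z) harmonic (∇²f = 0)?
No, ∇²f = -3*x**2*cos(x*z) - 3*z**2*cos(x*z) - 8*cos(y)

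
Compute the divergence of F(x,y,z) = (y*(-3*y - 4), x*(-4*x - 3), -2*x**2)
0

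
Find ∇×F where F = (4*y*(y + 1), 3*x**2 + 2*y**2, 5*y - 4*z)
(5, 0, 6*x - 8*y - 4)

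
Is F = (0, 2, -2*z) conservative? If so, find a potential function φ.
Yes, F is conservative. φ = 2*y - z**2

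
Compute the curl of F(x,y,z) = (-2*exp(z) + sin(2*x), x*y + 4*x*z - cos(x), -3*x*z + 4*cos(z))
(-4*x, 3*z - 2*exp(z), y + 4*z + sin(x))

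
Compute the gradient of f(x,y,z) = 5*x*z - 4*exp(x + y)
(5*z - 4*exp(x + y), -4*exp(x + y), 5*x)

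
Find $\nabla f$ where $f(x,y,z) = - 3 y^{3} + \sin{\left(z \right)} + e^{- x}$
(-exp(-x), -9*y**2, cos(z))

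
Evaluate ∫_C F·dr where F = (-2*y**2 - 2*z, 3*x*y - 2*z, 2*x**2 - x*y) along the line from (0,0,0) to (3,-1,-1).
-4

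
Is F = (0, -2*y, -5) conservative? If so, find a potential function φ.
Yes, F is conservative. φ = -y**2 - 5*z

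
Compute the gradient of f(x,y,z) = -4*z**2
(0, 0, -8*z)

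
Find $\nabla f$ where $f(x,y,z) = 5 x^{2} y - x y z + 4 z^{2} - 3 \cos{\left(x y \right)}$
(y*(10*x - z + 3*sin(x*y)), x*(5*x - z + 3*sin(x*y)), -x*y + 8*z)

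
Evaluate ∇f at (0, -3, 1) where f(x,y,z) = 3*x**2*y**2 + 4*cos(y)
(0, 4*sin(3), 0)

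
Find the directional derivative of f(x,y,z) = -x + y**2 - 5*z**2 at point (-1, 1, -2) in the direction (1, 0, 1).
19*sqrt(2)/2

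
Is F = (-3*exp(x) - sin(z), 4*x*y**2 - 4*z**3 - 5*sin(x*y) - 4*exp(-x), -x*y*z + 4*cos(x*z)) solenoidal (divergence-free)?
No, ∇·F = 7*x*y - 4*x*sin(x*z) - 5*x*cos(x*y) - 3*exp(x)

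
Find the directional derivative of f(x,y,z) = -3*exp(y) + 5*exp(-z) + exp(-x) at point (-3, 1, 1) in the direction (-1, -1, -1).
sqrt(3)*(5 + (3 + exp(2))*exp(2))*exp(-1)/3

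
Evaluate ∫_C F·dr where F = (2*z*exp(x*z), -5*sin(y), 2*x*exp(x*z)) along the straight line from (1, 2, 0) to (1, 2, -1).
-2 + 2*exp(-1)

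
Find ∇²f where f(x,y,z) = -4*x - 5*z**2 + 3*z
-10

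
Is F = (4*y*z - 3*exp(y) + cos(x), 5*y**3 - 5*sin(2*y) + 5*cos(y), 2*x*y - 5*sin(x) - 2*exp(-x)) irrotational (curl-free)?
No, ∇×F = (2*x, 2*y + 5*cos(x) - 2*exp(-x), -4*z + 3*exp(y))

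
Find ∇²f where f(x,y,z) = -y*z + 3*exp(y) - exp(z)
3*exp(y) - exp(z)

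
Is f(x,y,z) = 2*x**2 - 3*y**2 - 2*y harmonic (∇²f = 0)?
No, ∇²f = -2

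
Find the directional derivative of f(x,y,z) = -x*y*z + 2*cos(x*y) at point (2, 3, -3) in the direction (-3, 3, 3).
sqrt(3)*(-9 + 2*sin(6))/3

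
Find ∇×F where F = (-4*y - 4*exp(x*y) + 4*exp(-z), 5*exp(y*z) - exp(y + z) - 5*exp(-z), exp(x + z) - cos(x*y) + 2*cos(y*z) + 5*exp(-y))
(x*sin(x*y) - 5*y*exp(y*z) - 2*z*sin(y*z) + exp(y + z) - 5*exp(-z) - 5*exp(-y), -y*sin(x*y) - exp(x + z) - 4*exp(-z), 4*x*exp(x*y) + 4)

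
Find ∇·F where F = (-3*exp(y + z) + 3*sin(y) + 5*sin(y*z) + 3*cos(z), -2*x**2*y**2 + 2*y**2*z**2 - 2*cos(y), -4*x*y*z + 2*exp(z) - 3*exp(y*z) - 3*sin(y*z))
-4*x**2*y - 4*x*y + 4*y*z**2 - 3*y*exp(y*z) - 3*y*cos(y*z) + 2*exp(z) + 2*sin(y)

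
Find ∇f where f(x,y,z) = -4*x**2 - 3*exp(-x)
(-8*x + 3*exp(-x), 0, 0)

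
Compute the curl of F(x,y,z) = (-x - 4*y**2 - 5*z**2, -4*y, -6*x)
(0, 6 - 10*z, 8*y)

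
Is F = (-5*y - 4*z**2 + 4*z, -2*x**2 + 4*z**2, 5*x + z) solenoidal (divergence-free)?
No, ∇·F = 1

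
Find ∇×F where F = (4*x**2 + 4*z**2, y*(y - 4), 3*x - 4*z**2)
(0, 8*z - 3, 0)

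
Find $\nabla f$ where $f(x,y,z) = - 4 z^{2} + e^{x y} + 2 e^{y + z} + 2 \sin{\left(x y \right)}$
(y*(exp(x*y) + 2*cos(x*y)), x*exp(x*y) + 2*x*cos(x*y) + 2*exp(y + z), -8*z + 2*exp(y + z))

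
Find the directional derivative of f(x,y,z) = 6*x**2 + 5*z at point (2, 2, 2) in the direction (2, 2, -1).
43/3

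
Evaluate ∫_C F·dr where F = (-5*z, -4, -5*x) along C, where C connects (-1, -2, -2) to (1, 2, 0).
-6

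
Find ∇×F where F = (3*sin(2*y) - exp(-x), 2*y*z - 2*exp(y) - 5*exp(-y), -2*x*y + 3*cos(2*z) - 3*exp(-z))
(-2*x - 2*y, 2*y, -6*cos(2*y))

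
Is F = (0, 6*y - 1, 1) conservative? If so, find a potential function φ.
Yes, F is conservative. φ = 3*y**2 - y + z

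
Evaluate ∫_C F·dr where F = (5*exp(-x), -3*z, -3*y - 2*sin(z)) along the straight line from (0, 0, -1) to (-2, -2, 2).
-5*exp(2) - 2*cos(1) + 2*cos(2) + 17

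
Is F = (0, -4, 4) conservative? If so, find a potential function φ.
Yes, F is conservative. φ = -4*y + 4*z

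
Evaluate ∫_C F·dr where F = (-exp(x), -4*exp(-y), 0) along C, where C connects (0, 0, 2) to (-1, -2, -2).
-3 - exp(-1) + 4*exp(2)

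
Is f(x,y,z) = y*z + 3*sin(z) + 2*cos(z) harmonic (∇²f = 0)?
No, ∇²f = -3*sin(z) - 2*cos(z)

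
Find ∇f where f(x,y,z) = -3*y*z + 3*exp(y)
(0, -3*z + 3*exp(y), -3*y)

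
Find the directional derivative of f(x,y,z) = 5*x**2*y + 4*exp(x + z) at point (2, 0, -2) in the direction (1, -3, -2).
-32*sqrt(14)/7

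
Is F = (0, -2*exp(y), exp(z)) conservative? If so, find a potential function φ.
Yes, F is conservative. φ = -2*exp(y) + exp(z)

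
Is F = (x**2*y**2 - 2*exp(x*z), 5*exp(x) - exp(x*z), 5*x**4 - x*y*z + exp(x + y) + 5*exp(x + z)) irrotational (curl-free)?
No, ∇×F = (-x*z + x*exp(x*z) + exp(x + y), -20*x**3 - 2*x*exp(x*z) + y*z - exp(x + y) - 5*exp(x + z), -2*x**2*y - z*exp(x*z) + 5*exp(x))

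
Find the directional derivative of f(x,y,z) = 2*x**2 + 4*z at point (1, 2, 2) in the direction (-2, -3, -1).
-6*sqrt(14)/7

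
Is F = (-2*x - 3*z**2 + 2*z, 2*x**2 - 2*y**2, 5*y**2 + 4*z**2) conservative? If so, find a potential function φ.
No, ∇×F = (10*y, 2 - 6*z, 4*x) ≠ 0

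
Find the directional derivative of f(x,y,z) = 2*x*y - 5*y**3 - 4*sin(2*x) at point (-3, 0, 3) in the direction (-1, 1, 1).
sqrt(3)*(-2 + 8*cos(6)/3)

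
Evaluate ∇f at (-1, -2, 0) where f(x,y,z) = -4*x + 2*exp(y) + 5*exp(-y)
(-4, (2 - 5*exp(4))*exp(-2), 0)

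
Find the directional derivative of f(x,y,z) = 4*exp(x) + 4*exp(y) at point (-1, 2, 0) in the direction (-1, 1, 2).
-2*sqrt(6)*(1 - exp(3))*exp(-1)/3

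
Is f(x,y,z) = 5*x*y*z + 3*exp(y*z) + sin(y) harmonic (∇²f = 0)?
No, ∇²f = 3*y**2*exp(y*z) + 3*z**2*exp(y*z) - sin(y)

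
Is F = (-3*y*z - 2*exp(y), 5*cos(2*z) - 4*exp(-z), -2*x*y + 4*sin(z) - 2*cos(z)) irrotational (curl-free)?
No, ∇×F = (-2*x + 10*sin(2*z) - 4*exp(-z), -y, 3*z + 2*exp(y))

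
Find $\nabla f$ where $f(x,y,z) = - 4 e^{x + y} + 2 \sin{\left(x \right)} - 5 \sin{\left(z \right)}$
(-4*exp(x + y) + 2*cos(x), -4*exp(x + y), -5*cos(z))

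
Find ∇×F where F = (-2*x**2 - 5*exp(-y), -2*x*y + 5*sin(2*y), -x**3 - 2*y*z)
(-2*z, 3*x**2, -2*y - 5*exp(-y))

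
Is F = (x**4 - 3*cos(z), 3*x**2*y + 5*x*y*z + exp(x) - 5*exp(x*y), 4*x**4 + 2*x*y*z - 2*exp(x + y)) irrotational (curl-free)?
No, ∇×F = (-5*x*y + 2*x*z - 2*exp(x + y), -16*x**3 - 2*y*z + 2*exp(x + y) + 3*sin(z), 6*x*y + 5*y*z - 5*y*exp(x*y) + exp(x))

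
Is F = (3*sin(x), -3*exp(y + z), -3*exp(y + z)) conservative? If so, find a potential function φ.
Yes, F is conservative. φ = -3*exp(y + z) - 3*cos(x)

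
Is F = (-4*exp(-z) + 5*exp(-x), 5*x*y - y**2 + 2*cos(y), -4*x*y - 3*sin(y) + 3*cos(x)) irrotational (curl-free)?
No, ∇×F = (-4*x - 3*cos(y), 4*y + 3*sin(x) + 4*exp(-z), 5*y)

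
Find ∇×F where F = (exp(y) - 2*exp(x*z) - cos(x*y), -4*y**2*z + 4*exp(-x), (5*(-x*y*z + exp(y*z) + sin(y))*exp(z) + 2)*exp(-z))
(-5*x*z + 4*y**2 + 5*z*exp(y*z) + 5*cos(y), -2*x*exp(x*z) + 5*y*z, -x*sin(x*y) - exp(y) - 4*exp(-x))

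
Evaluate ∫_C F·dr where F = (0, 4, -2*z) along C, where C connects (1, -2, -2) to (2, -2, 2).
0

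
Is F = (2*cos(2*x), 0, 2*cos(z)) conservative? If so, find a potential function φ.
Yes, F is conservative. φ = sin(2*x) + 2*sin(z)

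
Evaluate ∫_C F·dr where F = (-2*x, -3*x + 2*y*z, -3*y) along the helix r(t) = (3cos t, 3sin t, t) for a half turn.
-18*pi - 18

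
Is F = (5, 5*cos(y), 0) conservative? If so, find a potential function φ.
Yes, F is conservative. φ = 5*x + 5*sin(y)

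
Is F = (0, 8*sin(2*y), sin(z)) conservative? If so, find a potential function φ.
Yes, F is conservative. φ = -4*cos(2*y) - cos(z)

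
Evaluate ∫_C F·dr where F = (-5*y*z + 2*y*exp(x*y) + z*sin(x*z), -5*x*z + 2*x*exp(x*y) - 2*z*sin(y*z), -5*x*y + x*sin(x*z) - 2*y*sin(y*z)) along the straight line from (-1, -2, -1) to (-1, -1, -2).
-2*exp(2) - cos(2) + cos(1) + 2*E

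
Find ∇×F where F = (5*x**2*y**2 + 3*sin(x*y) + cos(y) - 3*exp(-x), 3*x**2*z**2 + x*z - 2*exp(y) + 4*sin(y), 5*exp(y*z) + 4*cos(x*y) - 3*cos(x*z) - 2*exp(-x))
(-6*x**2*z - 4*x*sin(x*y) - x + 5*z*exp(y*z), 4*y*sin(x*y) - 3*z*sin(x*z) - 2*exp(-x), -10*x**2*y + 6*x*z**2 - 3*x*cos(x*y) + z + sin(y))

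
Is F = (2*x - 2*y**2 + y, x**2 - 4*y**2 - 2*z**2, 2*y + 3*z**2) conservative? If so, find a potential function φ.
No, ∇×F = (4*z + 2, 0, 2*x + 4*y - 1) ≠ 0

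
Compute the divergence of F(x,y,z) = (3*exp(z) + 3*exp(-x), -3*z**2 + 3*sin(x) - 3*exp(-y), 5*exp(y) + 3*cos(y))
3*exp(-y) - 3*exp(-x)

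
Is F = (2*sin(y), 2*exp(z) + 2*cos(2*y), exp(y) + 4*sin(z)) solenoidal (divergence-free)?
No, ∇·F = -4*sin(2*y) + 4*cos(z)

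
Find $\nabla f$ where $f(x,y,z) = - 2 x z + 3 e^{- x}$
(-2*z - 3*exp(-x), 0, -2*x)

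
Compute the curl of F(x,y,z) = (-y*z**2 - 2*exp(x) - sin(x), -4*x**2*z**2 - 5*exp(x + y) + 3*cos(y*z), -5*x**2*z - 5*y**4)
(8*x**2*z - 20*y**3 + 3*y*sin(y*z), 2*z*(5*x - y), -8*x*z**2 + z**2 - 5*exp(x + y))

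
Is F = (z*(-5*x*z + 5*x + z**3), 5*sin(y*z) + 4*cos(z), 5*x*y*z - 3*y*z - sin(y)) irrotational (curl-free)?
No, ∇×F = (5*x*z - 5*y*cos(y*z) - 3*z + 4*sin(z) - cos(y), -10*x*z + 5*x - 5*y*z + 4*z**3, 0)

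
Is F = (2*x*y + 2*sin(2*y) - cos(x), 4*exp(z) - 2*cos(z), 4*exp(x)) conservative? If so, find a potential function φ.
No, ∇×F = (-4*exp(z) - 2*sin(z), -4*exp(x), -2*x - 4*cos(2*y)) ≠ 0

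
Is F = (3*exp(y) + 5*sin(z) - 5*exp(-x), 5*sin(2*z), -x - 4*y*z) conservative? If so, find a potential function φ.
No, ∇×F = (-4*z - 10*cos(2*z), 5*cos(z) + 1, -3*exp(y)) ≠ 0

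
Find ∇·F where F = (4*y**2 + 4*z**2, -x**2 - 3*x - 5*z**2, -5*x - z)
-1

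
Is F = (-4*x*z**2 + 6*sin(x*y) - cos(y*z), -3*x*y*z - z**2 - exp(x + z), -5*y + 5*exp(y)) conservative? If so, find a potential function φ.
No, ∇×F = (3*x*y + 2*z + 5*exp(y) + exp(x + z) - 5, -8*x*z + y*sin(y*z), -6*x*cos(x*y) - 3*y*z - z*sin(y*z) - exp(x + z)) ≠ 0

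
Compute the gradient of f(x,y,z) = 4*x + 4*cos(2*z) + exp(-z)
(4, 0, -8*sin(2*z) - exp(-z))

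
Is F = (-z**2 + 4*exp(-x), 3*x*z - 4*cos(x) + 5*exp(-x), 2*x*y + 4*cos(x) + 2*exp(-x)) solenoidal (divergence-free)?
No, ∇·F = -4*exp(-x)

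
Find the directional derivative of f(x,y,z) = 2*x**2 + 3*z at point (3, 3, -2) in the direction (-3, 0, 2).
-30*sqrt(13)/13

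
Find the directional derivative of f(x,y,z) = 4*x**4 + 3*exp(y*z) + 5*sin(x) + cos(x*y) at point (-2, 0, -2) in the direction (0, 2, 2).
-3*sqrt(2)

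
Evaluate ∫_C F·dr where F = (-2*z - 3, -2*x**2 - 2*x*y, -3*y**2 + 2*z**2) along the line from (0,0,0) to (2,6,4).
-538/3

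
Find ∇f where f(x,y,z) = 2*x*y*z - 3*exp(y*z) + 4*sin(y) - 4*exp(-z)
(2*y*z, 2*x*z - 3*z*exp(y*z) + 4*cos(y), 2*x*y - 3*y*exp(y*z) + 4*exp(-z))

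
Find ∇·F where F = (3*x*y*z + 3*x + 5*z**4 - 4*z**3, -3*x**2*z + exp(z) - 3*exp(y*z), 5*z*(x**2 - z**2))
5*x**2 + 3*y*z - 15*z**2 - 3*z*exp(y*z) + 3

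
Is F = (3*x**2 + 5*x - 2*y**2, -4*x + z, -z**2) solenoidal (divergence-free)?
No, ∇·F = 6*x - 2*z + 5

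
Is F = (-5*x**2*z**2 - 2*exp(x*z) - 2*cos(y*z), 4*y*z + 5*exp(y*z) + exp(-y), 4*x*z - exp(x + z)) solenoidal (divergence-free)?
No, ∇·F = -10*x*z**2 + 4*x - 2*z*exp(x*z) + 5*z*exp(y*z) + 4*z - exp(x + z) - exp(-y)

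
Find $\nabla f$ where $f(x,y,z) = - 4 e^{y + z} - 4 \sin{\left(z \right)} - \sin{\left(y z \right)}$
(0, -z*cos(y*z) - 4*exp(y + z), -y*cos(y*z) - 4*exp(y + z) - 4*cos(z))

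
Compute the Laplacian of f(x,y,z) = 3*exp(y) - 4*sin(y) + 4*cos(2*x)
3*exp(y) + 4*sin(y) - 16*cos(2*x)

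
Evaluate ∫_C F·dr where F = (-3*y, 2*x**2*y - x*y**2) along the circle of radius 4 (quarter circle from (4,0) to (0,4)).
128 - 4*pi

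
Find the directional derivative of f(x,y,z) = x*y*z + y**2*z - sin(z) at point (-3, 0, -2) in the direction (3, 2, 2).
2*sqrt(17)*(6 - cos(2))/17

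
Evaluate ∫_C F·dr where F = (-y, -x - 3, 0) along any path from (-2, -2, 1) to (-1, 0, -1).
-2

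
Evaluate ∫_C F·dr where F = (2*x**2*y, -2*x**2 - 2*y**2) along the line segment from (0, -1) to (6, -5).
-1192/3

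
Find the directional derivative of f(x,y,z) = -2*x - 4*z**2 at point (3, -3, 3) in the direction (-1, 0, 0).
2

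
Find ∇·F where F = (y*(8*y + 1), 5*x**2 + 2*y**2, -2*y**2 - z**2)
4*y - 2*z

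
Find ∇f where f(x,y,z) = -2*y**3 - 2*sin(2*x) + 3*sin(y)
(-4*cos(2*x), -6*y**2 + 3*cos(y), 0)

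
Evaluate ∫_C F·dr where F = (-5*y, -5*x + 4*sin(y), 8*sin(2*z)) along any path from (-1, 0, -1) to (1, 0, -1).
0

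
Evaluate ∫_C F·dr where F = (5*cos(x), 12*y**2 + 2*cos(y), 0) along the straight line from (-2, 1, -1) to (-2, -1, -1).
-8 - 4*sin(1)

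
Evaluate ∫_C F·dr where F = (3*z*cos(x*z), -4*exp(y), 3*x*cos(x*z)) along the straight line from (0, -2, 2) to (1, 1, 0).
4*(1 - exp(3))*exp(-2)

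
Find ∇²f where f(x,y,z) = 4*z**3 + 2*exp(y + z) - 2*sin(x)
24*z + 4*exp(y + z) + 2*sin(x)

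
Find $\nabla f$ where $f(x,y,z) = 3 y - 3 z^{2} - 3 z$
(0, 3, -6*z - 3)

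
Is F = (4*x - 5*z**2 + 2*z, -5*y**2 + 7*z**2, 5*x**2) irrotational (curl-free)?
No, ∇×F = (-14*z, -10*x - 10*z + 2, 0)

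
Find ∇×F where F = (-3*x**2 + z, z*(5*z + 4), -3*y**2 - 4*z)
(-6*y - 10*z - 4, 1, 0)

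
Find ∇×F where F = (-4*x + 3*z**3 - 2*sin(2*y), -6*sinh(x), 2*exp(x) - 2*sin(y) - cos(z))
(-2*cos(y), 9*z**2 - 2*exp(x), 4*cos(2*y) - 6*cosh(x))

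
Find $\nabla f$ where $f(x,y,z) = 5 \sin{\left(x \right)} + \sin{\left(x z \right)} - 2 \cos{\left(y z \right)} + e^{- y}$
(z*cos(x*z) + 5*cos(x), 2*z*sin(y*z) - exp(-y), x*cos(x*z) + 2*y*sin(y*z))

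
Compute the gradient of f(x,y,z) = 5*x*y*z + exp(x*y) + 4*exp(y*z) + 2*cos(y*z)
(y*(5*z + exp(x*y)), 5*x*z + x*exp(x*y) + 4*z*exp(y*z) - 2*z*sin(y*z), y*(5*x + 4*exp(y*z) - 2*sin(y*z)))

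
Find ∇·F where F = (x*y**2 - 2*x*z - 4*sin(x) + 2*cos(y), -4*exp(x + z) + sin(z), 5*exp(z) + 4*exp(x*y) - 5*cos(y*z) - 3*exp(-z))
y**2 + 5*y*sin(y*z) - 2*z + 5*exp(z) - 4*cos(x) + 3*exp(-z)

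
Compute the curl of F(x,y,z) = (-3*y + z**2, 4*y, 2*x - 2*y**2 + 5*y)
(5 - 4*y, 2*z - 2, 3)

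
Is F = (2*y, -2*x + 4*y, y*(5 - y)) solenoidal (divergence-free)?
No, ∇·F = 4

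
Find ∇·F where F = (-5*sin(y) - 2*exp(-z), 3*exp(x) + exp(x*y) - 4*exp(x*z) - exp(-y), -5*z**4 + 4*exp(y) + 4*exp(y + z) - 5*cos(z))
x*exp(x*y) - 20*z**3 + 4*exp(y + z) + 5*sin(z) + exp(-y)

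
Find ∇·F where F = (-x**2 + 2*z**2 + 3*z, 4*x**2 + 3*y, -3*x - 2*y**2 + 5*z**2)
-2*x + 10*z + 3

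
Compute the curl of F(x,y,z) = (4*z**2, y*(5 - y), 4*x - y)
(-1, 8*z - 4, 0)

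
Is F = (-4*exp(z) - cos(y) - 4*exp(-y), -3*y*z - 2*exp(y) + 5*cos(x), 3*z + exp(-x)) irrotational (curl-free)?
No, ∇×F = (3*y, -4*exp(z) + exp(-x), -5*sin(x) - sin(y) - 4*exp(-y))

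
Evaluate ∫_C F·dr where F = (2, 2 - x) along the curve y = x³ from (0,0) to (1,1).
13/4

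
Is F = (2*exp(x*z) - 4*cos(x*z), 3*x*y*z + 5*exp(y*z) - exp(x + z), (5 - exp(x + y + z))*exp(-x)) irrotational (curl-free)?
No, ∇×F = (-3*x*y - 5*y*exp(y*z) + exp(x + z) - exp(y + z), 2*x*exp(x*z) + 4*x*sin(x*z) + 5*exp(-x), 3*y*z - exp(x + z))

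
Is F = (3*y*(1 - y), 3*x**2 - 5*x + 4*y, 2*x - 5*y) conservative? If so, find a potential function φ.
No, ∇×F = (-5, -2, 6*x + 6*y - 8) ≠ 0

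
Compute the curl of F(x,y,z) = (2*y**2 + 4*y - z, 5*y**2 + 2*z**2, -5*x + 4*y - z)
(4 - 4*z, 4, -4*y - 4)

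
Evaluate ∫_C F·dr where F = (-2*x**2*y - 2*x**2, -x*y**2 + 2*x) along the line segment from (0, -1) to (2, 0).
-13/6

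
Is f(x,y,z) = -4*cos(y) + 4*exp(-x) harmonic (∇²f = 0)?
No, ∇²f = 4*cos(y) + 4*exp(-x)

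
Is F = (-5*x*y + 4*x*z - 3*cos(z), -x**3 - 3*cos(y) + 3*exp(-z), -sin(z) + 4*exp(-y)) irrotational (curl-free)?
No, ∇×F = (3*exp(-z) - 4*exp(-y), 4*x + 3*sin(z), x*(5 - 3*x))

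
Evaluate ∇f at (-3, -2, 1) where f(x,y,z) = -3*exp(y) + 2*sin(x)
(2*cos(3), -3*exp(-2), 0)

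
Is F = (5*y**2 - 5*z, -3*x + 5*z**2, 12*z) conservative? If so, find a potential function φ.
No, ∇×F = (-10*z, -5, -10*y - 3) ≠ 0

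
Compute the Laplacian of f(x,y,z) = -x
0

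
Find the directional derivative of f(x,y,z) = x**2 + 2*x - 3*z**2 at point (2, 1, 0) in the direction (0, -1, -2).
0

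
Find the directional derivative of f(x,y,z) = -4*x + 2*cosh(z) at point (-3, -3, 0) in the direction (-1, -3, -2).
2*sqrt(14)/7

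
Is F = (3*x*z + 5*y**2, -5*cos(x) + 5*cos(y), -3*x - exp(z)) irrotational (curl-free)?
No, ∇×F = (0, 3*x + 3, -10*y + 5*sin(x))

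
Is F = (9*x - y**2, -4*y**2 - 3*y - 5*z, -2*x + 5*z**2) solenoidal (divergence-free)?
No, ∇·F = -8*y + 10*z + 6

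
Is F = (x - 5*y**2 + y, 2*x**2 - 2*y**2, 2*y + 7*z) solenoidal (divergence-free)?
No, ∇·F = 8 - 4*y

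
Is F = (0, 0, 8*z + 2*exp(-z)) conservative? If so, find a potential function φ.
Yes, F is conservative. φ = 4*z**2 - 2*exp(-z)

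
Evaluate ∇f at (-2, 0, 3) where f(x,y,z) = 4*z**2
(0, 0, 24)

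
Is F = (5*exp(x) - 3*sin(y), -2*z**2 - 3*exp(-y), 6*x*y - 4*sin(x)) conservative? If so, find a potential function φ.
No, ∇×F = (6*x + 4*z, -6*y + 4*cos(x), 3*cos(y)) ≠ 0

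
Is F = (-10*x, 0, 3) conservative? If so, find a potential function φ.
Yes, F is conservative. φ = -5*x**2 + 3*z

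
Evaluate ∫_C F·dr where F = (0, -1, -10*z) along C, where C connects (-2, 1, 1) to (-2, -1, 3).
-38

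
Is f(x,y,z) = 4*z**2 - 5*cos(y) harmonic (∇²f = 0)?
No, ∇²f = 5*cos(y) + 8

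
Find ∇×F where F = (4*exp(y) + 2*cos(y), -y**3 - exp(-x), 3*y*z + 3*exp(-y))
(3*z - 3*exp(-y), 0, -4*exp(y) + 2*sin(y) + exp(-x))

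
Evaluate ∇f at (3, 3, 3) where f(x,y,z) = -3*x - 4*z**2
(-3, 0, -24)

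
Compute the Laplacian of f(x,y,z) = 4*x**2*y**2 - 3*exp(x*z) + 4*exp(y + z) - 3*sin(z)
-3*x**2*exp(x*z) + 8*x**2 + 8*y**2 - 3*z**2*exp(x*z) + 8*exp(y + z) + 3*sin(z)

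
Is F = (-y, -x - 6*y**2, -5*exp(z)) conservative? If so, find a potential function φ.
Yes, F is conservative. φ = -x*y - 2*y**3 - 5*exp(z)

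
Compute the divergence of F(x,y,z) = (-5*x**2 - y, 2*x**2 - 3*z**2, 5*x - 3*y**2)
-10*x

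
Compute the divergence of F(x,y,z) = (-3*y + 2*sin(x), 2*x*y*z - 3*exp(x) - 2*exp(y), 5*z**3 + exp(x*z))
2*x*z + x*exp(x*z) + 15*z**2 - 2*exp(y) + 2*cos(x)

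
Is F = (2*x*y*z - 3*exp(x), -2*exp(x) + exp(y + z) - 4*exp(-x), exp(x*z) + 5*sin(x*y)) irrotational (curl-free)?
No, ∇×F = (5*x*cos(x*y) - exp(y + z), 2*x*y - 5*y*cos(x*y) - z*exp(x*z), -2*x*z - 2*exp(x) + 4*exp(-x))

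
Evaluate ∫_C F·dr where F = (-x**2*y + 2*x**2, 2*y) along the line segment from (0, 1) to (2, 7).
116/3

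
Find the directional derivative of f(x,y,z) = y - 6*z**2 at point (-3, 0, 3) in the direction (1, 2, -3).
55*sqrt(14)/7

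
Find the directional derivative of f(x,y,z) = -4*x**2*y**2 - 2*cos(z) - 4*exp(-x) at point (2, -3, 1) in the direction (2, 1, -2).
-64 - 4*sin(1)/3 + 8*exp(-2)/3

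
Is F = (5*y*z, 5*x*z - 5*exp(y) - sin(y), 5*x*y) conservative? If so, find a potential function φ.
Yes, F is conservative. φ = 5*x*y*z - 5*exp(y) + cos(y)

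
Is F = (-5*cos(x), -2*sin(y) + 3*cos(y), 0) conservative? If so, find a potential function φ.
Yes, F is conservative. φ = -5*sin(x) + 3*sin(y) + 2*cos(y)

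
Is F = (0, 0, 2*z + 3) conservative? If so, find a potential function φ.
Yes, F is conservative. φ = z*(z + 3)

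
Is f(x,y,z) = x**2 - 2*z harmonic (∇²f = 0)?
No, ∇²f = 2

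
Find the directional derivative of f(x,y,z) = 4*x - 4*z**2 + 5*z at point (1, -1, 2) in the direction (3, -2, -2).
2*sqrt(17)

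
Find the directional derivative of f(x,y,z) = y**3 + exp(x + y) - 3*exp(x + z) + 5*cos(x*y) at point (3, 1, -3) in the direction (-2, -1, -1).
sqrt(6)*(-3*exp(4) + 25*sin(3) + 6)/6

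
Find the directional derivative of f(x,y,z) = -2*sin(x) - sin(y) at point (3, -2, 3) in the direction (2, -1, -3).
sqrt(14)*(cos(2) - 4*cos(3))/14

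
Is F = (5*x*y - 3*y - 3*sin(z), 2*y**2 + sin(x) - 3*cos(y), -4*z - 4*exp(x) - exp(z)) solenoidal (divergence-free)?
No, ∇·F = 9*y - exp(z) + 3*sin(y) - 4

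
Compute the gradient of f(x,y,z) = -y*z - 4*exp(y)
(0, -z - 4*exp(y), -y)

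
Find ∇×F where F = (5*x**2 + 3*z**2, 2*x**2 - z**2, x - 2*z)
(2*z, 6*z - 1, 4*x)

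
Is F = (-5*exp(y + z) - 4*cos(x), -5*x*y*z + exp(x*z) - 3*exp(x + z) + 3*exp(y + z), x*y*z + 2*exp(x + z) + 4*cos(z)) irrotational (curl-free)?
No, ∇×F = (5*x*y + x*z - x*exp(x*z) + 3*exp(x + z) - 3*exp(y + z), -y*z - 2*exp(x + z) - 5*exp(y + z), -5*y*z + z*exp(x*z) - 3*exp(x + z) + 5*exp(y + z))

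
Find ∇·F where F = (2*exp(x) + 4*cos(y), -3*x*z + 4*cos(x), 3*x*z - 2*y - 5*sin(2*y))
3*x + 2*exp(x)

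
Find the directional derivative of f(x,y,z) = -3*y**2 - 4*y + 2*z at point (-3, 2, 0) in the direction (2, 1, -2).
-20/3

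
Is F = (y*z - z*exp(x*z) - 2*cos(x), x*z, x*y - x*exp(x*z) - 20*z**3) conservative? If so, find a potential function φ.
Yes, F is conservative. φ = x*y*z - 5*z**4 - exp(x*z) - 2*sin(x)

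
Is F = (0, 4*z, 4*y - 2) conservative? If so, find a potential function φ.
Yes, F is conservative. φ = 2*z*(2*y - 1)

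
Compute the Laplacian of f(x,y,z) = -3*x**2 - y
-6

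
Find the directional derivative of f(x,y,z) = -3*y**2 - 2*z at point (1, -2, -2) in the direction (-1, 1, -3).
18*sqrt(11)/11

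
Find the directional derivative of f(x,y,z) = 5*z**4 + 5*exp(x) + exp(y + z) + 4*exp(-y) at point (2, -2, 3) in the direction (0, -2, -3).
sqrt(13)*(-1620 - 5*E + 8*exp(2))/13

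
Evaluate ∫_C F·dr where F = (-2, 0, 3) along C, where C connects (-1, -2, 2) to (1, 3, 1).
-7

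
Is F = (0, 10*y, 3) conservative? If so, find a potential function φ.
Yes, F is conservative. φ = 5*y**2 + 3*z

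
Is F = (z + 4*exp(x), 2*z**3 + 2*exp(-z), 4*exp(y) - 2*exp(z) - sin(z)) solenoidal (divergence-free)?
No, ∇·F = 4*exp(x) - 2*exp(z) - cos(z)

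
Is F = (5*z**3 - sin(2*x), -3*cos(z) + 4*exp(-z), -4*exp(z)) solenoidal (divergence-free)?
No, ∇·F = -4*exp(z) - 2*cos(2*x)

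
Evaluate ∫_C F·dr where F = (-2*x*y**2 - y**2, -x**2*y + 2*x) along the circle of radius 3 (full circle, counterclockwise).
18*pi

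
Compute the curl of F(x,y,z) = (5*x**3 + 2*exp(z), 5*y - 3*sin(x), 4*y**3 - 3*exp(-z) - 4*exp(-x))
(12*y**2, 2*exp(z) - 4*exp(-x), -3*cos(x))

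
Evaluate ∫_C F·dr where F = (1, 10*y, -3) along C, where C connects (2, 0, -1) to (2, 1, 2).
-4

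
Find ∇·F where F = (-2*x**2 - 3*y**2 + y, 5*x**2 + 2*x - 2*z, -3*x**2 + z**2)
-4*x + 2*z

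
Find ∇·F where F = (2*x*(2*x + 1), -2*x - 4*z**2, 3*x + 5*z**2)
8*x + 10*z + 2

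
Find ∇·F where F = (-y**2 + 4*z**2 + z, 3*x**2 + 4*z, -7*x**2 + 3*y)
0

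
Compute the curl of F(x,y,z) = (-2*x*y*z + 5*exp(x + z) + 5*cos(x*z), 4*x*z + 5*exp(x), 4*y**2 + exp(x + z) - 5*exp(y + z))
(-4*x + 8*y - 5*exp(y + z), -2*x*y - 5*x*sin(x*z) + 4*exp(x + z), 2*x*z + 4*z + 5*exp(x))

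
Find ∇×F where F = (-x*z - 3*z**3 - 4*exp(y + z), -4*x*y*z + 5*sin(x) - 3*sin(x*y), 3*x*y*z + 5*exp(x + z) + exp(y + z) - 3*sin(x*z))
(4*x*y + 3*x*z + exp(y + z), -x - 3*y*z - 9*z**2 + 3*z*cos(x*z) - 5*exp(x + z) - 4*exp(y + z), -4*y*z - 3*y*cos(x*y) + 4*exp(y + z) + 5*cos(x))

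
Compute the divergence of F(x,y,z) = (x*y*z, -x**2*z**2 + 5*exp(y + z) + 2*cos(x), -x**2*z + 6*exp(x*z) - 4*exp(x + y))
-x**2 + 6*x*exp(x*z) + y*z + 5*exp(y + z)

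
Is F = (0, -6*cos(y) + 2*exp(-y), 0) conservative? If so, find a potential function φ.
Yes, F is conservative. φ = -6*sin(y) - 2*exp(-y)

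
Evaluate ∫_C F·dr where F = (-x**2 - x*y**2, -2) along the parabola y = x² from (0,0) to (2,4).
-64/3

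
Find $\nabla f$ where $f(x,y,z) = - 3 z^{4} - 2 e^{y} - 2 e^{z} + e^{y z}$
(0, z*exp(y*z) - 2*exp(y), y*exp(y*z) - 12*z**3 - 2*exp(z))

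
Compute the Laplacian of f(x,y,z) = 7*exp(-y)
7*exp(-y)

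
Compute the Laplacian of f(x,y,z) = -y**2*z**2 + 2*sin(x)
-2*y**2 - 2*z**2 - 2*sin(x)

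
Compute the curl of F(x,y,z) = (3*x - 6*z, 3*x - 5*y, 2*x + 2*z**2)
(0, -8, 3)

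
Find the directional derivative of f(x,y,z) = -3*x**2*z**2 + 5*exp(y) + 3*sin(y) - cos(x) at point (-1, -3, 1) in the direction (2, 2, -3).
2*sqrt(17)*(3*exp(3)*cos(3) + 5 + (15 - sin(1))*exp(3))*exp(-3)/17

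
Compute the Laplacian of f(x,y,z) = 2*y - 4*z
0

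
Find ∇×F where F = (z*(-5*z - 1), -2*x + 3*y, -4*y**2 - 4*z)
(-8*y, -10*z - 1, -2)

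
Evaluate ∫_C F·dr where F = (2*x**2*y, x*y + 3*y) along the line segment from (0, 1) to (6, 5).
656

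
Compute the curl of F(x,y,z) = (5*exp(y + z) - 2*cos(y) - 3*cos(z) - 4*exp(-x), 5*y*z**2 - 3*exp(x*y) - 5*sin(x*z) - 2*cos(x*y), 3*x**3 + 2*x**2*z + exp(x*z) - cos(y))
(5*x*cos(x*z) - 10*y*z + sin(y), -9*x**2 - 4*x*z - z*exp(x*z) + 5*exp(y + z) + 3*sin(z), -3*y*exp(x*y) + 2*y*sin(x*y) - 5*z*cos(x*z) - 5*exp(y + z) - 2*sin(y))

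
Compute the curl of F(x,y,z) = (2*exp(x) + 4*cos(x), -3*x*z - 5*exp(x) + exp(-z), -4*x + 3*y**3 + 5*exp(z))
(3*x + 9*y**2 + exp(-z), 4, -3*z - 5*exp(x))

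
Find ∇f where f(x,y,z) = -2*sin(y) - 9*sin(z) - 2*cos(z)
(0, -2*cos(y), 2*sin(z) - 9*cos(z))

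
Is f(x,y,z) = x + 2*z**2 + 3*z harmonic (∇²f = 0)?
No, ∇²f = 4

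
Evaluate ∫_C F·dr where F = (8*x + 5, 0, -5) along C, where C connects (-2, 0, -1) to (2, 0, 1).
10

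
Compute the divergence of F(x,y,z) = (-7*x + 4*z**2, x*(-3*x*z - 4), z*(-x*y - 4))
-x*y - 11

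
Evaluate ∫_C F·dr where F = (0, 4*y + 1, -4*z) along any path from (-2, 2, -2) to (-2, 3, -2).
11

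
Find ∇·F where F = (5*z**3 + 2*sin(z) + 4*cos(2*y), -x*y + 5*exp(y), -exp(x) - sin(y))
-x + 5*exp(y)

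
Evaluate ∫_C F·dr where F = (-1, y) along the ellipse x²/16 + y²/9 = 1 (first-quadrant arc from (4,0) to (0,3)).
17/2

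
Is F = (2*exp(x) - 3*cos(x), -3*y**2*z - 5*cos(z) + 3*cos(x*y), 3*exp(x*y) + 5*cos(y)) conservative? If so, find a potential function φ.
No, ∇×F = (3*x*exp(x*y) + 3*y**2 - 5*sin(y) - 5*sin(z), -3*y*exp(x*y), -3*y*sin(x*y)) ≠ 0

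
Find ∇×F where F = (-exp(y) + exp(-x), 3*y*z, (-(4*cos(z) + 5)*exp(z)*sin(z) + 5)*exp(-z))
(-3*y, 0, exp(y))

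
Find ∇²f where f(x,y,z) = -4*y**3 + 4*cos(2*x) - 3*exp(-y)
-24*y - 16*cos(2*x) - 3*exp(-y)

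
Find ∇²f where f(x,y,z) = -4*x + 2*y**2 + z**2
6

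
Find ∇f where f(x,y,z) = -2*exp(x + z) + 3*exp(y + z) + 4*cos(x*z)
(-4*z*sin(x*z) - 2*exp(x + z), 3*exp(y + z), -4*x*sin(x*z) - 2*exp(x + z) + 3*exp(y + z))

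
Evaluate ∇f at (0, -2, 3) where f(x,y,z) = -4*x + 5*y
(-4, 5, 0)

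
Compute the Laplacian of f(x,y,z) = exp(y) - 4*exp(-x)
exp(y) - 4*exp(-x)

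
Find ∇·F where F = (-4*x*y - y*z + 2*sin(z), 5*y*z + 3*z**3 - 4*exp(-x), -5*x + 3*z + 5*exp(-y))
-4*y + 5*z + 3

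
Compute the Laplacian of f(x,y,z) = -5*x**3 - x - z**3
-30*x - 6*z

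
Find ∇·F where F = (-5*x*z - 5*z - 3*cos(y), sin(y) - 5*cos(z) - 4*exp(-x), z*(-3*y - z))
-3*y - 7*z + cos(y)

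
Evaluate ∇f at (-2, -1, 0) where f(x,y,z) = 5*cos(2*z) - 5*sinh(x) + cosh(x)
(-5*cosh(2) - sinh(2), 0, 0)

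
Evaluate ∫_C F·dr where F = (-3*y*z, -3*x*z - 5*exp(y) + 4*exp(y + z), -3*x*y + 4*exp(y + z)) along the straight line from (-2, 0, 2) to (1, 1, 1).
2 - 5*E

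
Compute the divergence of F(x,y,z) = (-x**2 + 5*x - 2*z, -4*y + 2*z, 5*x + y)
1 - 2*x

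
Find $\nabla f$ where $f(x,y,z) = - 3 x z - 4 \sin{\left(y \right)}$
(-3*z, -4*cos(y), -3*x)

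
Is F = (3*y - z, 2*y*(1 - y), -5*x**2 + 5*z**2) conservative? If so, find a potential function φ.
No, ∇×F = (0, 10*x - 1, -3) ≠ 0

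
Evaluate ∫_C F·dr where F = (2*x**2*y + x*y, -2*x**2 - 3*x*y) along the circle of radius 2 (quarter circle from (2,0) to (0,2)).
-64/3 - 2*pi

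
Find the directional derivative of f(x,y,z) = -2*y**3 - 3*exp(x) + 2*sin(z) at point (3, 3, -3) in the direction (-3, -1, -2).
sqrt(14)*(-4*cos(3) + 54 + 9*exp(3))/14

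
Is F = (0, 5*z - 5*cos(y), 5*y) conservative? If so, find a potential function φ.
Yes, F is conservative. φ = 5*y*z - 5*sin(y)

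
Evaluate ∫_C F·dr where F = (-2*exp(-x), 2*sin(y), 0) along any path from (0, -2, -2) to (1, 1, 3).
-2 - 2*cos(1) + 2*cos(2) + 2*exp(-1)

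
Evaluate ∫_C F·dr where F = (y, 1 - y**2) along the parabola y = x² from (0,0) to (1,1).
1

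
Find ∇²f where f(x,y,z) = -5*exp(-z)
-5*exp(-z)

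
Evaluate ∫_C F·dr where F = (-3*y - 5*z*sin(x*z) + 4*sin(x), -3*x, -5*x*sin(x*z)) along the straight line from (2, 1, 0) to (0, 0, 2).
4*cos(2) + 2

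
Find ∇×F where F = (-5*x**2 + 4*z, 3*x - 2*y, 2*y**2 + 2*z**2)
(4*y, 4, 3)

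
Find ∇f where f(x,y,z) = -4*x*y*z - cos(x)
(-4*y*z + sin(x), -4*x*z, -4*x*y)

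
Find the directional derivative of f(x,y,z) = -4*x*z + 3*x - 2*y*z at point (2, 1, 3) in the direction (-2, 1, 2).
-8/3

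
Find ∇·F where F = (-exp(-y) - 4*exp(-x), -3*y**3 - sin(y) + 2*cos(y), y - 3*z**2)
-9*y**2 - 6*z - 2*sin(y) - cos(y) + 4*exp(-x)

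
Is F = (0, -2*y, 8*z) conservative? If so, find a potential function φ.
Yes, F is conservative. φ = -y**2 + 4*z**2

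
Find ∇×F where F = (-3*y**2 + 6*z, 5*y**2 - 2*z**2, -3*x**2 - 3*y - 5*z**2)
(4*z - 3, 6*x + 6, 6*y)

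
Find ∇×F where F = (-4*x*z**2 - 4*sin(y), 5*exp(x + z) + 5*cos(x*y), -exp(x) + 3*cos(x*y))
(-3*x*sin(x*y) - 5*exp(x + z), -8*x*z + 3*y*sin(x*y) + exp(x), -5*y*sin(x*y) + 5*exp(x + z) + 4*cos(y))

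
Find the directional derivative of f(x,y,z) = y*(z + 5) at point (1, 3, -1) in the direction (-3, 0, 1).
3*sqrt(10)/10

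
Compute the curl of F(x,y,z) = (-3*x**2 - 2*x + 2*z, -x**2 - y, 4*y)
(4, 2, -2*x)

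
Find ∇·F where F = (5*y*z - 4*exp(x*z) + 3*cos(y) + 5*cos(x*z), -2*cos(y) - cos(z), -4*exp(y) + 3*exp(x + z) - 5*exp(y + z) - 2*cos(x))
-4*z*exp(x*z) - 5*z*sin(x*z) + 3*exp(x + z) - 5*exp(y + z) + 2*sin(y)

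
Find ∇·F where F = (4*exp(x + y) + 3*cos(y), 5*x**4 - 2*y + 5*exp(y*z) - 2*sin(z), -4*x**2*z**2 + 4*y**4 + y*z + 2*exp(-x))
-8*x**2*z + y + 5*z*exp(y*z) + 4*exp(x + y) - 2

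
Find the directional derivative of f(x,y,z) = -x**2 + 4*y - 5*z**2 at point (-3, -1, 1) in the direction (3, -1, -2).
17*sqrt(14)/7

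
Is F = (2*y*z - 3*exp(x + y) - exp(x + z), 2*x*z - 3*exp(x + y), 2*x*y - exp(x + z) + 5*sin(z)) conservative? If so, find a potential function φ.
Yes, F is conservative. φ = 2*x*y*z - 3*exp(x + y) - exp(x + z) - 5*cos(z)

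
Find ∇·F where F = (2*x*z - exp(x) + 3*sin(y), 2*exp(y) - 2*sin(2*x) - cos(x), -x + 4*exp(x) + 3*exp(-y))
2*z - exp(x) + 2*exp(y)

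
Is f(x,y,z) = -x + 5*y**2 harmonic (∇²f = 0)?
No, ∇²f = 10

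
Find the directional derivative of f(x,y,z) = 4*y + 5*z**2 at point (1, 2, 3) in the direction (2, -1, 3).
43*sqrt(14)/7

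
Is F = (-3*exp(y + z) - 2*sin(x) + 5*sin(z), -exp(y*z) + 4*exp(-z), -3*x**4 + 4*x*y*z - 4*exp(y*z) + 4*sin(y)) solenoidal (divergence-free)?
No, ∇·F = 4*x*y - 4*y*exp(y*z) - z*exp(y*z) - 2*cos(x)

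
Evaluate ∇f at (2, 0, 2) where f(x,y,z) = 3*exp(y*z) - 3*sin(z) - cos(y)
(0, 6, -3*cos(2))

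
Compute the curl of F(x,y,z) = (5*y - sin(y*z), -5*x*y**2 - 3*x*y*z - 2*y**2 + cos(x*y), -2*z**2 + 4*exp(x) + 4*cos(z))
(3*x*y, -y*cos(y*z) - 4*exp(x), -5*y**2 - 3*y*z - y*sin(x*y) + z*cos(y*z) - 5)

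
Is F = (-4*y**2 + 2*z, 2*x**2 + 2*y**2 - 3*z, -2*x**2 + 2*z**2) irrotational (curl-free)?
No, ∇×F = (3, 4*x + 2, 4*x + 8*y)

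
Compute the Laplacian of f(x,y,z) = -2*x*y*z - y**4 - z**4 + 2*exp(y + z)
-12*y**2 - 12*z**2 + 4*exp(y + z)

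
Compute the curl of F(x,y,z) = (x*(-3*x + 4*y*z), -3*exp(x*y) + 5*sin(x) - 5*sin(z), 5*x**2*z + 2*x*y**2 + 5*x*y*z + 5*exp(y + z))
(4*x*y + 5*x*z + 5*exp(y + z) + 5*cos(z), 4*x*y - 10*x*z - 2*y**2 - 5*y*z, -4*x*z - 3*y*exp(x*y) + 5*cos(x))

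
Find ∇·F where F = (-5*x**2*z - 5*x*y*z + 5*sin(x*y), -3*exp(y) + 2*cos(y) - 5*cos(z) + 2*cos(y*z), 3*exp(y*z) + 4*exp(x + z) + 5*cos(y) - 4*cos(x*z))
-10*x*z + 4*x*sin(x*z) - 5*y*z + 3*y*exp(y*z) + 5*y*cos(x*y) - 2*z*sin(y*z) - 3*exp(y) + 4*exp(x + z) - 2*sin(y)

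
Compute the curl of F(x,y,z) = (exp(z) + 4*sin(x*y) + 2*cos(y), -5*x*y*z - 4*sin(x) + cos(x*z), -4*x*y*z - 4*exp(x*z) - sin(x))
(x*(5*y - 4*z + sin(x*z)), 4*y*z + 4*z*exp(x*z) + exp(z) + cos(x), -4*x*cos(x*y) - 5*y*z - z*sin(x*z) + 2*sin(y) - 4*cos(x))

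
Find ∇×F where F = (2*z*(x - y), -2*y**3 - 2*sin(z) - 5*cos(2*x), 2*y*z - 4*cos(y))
(2*z + 4*sin(y) + 2*cos(z), 2*x - 2*y, 2*z + 10*sin(2*x))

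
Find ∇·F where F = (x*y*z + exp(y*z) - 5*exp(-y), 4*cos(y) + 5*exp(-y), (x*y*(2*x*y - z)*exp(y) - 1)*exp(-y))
-x*y + y*z - 4*sin(y) - 5*exp(-y)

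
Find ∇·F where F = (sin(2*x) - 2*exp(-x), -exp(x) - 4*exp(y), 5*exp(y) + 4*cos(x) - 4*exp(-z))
-4*exp(y) + 2*cos(2*x) + 4*exp(-z) + 2*exp(-x)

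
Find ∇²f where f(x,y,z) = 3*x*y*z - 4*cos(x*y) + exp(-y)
(4*(x**2 + y**2)*exp(y)*cos(x*y) + 1)*exp(-y)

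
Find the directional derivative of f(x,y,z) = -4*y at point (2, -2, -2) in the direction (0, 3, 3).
-2*sqrt(2)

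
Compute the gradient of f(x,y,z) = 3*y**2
(0, 6*y, 0)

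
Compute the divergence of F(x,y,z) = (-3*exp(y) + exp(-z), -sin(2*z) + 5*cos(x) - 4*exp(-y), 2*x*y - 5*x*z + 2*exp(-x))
-5*x + 4*exp(-y)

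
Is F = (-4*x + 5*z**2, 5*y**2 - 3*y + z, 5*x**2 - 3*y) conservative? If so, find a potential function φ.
No, ∇×F = (-4, -10*x + 10*z, 0) ≠ 0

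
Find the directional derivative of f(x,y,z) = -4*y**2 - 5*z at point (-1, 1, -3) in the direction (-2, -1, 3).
-sqrt(14)/2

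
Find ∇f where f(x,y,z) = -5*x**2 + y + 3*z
(-10*x, 1, 3)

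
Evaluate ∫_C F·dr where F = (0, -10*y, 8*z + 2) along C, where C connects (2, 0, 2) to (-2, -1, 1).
-19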